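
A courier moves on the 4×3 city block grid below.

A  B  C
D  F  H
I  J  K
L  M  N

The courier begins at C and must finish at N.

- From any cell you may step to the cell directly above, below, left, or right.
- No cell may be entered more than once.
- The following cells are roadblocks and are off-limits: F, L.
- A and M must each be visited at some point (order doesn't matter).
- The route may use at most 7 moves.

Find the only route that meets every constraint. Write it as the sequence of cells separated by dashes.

C - B - A - D - I - J - M - N

The budget equals the shortest possible length, so every move has to be on a shortest route through the required cells.
Route from C: 2× left (reaching A), 2× down (reaching I), right to J, down to M, right to N — 7 moves in all.
Check: all required cells visited; 7 ≤ 7 moves.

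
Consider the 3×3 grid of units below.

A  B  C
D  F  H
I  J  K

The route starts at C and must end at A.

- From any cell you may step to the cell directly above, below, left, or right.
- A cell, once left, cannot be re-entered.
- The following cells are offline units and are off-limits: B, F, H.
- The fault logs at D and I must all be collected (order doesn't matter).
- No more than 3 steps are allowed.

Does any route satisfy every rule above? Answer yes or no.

The blocked cells wall D off from C completely — no sequence of moves reaches it at all, so no route can satisfy the rules.

no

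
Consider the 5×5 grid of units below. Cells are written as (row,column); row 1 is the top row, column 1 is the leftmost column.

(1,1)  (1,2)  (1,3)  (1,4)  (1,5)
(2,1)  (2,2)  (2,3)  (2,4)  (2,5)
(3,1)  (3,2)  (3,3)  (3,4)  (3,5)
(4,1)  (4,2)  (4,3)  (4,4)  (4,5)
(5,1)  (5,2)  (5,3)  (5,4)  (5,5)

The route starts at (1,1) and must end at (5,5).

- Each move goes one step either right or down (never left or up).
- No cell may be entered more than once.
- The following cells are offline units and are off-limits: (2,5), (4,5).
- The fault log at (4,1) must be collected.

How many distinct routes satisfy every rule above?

4

A right/down-only route from (1,1) to (5,5) makes exactly 4 down-moves and 4 right-moves in some order.
With no other constraints that would be C(8,4) = 70 routes.
Split at (4,1) and multiply the segment counts (each segment already excludes blocked cells): (1,1)→(4,1): 1; (4,1)→(5,5): 4; product = 4.
That gives 4 routes.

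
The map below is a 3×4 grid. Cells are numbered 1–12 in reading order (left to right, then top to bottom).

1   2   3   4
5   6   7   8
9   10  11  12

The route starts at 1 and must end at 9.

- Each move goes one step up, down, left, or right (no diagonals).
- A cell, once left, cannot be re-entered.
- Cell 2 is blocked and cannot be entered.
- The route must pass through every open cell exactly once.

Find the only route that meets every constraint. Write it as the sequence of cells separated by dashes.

1 - 5 - 6 - 7 - 3 - 4 - 8 - 12 - 11 - 10 - 9

Need to visit all 11 open cells exactly once, starting at 1 and ending at 9.
Cell 3 has only two open neighbours (7 and 4), so the path must pass straight through it: one of those is the cell it's entered from and the other is where it exits.
Route from 1: down to 5, 2× right (reaching 7), up to 3, right to 4, 2× down (reaching 12), 3× left (reaching 9) — 10 moves in all.
Check: all 11 open cells covered.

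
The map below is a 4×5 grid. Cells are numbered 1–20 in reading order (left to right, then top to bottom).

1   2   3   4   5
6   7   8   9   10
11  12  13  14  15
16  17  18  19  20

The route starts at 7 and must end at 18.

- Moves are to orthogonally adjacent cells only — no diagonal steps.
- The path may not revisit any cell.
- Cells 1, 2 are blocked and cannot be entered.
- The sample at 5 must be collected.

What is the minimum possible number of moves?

9

Any route passes through 5 somewhere between 7 and 18. Summing Manhattan distances along the two legs (7 → 5 → 18) gives a lower bound of 4 + 5 = 9 moves.
A route of 9 moves achieves this: 7 → 8 → 3 → 4 → 5 → 10 → 15 → 20 → 19 → 18.
Since 9 matches the lower bound, it is optimal.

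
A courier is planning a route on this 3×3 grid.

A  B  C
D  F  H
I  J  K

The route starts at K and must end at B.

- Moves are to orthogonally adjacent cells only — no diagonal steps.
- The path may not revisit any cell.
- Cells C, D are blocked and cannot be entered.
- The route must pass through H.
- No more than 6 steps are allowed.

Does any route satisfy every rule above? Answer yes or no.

yes

One route that works: K → H → F → B.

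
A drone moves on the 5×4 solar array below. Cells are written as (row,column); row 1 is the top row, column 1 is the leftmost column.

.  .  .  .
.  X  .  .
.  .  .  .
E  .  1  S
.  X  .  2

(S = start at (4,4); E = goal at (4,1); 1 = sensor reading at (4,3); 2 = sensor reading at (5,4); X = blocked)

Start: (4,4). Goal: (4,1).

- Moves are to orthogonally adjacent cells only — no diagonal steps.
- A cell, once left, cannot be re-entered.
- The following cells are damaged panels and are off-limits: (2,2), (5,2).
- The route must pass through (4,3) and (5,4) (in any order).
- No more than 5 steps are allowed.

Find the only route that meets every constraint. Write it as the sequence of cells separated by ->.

The budget equals the shortest possible length, so every move has to be on a shortest route through the required cells.
Route from (4,4): down to (5,4), left to (5,3), up to (4,3), 2× left (reaching (4,1)) — 5 moves in all.
Check: all required cells visited; 5 ≤ 5 moves.

(4,4) -> (5,4) -> (5,3) -> (4,3) -> (4,2) -> (4,1)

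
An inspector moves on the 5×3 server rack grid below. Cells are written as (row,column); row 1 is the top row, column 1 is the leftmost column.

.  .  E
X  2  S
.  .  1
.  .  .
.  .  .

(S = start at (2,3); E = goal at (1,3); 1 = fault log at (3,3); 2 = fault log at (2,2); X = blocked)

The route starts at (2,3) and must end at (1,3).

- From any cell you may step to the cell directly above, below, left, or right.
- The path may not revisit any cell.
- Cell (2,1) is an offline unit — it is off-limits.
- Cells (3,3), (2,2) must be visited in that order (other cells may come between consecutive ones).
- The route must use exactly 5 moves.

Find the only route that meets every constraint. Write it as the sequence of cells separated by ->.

The waypoints must appear in the order (3,3), (2,2), with no cell reused.
Route from (2,3): down 1 to (3,3), left 1 to (3,2), up 2 to (1,2), right 1 to (1,3) — 5 moves in all.
Check: order respected (1 at step 1, 2 at step 3); 5 moves as required.

(2,3) -> (3,3) -> (3,2) -> (2,2) -> (1,2) -> (1,3)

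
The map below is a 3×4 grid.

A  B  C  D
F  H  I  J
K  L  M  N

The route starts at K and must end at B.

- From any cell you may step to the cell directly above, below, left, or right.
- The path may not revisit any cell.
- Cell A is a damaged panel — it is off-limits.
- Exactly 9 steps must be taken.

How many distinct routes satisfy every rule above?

6

Need simple routes of exactly 9 moves from K to B (Manhattan distance 3, so 3 moves are spent on a detour and 3 undoing it).
Enumerating: K F H L M I J D C B | K F H L M N J D C B | K F H L M N J I C B | K F H I M N J D C B | K L H I M N J D C B | K L M N J D C I H B.
That gives 6 routes.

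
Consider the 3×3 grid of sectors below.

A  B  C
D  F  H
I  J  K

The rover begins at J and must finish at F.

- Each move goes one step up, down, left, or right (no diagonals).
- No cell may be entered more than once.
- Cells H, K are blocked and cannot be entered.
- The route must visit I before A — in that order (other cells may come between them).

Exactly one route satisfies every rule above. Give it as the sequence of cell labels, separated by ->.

The waypoints must appear in the order I, A, with no cell reused.
Route from J: left to I, 2× up (reaching A), right to B, down to F — 5 moves in all.
Check: order respected (I at step 1, A at step 3).

J -> I -> D -> A -> B -> F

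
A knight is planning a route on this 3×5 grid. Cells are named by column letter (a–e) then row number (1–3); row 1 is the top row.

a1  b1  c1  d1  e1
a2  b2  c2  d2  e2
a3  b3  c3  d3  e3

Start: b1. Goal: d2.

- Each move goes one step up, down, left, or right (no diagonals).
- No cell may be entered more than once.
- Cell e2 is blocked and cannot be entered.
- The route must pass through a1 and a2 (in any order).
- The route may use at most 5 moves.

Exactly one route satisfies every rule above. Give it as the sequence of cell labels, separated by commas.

The budget equals the shortest possible length, so every move has to be on a shortest route through the required cells.
Route from b1: left to a1, down to a2, 3× right (reaching d2) — 5 moves in all.
Check: all required cells visited; 5 ≤ 5 moves.

b1, a1, a2, b2, c2, d2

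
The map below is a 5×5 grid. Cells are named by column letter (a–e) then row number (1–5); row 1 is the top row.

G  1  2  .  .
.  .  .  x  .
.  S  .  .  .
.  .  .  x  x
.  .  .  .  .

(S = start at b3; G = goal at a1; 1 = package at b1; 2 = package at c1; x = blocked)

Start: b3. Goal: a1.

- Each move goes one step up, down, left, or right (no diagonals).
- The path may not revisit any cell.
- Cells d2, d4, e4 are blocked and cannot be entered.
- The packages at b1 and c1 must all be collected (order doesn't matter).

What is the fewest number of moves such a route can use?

Any route passes through b1 and c1 in some order between b3 and a1. Summing Manhattan distances along each leg and taking the cheapest ordering (b3 → b1 → c1 → a1) gives a lower bound of 2 + 1 + 2 = 5 moves.
A route of 5 moves achieves this: b3 → b2 → c2 → c1 → b1 → a1.
Since 5 matches the lower bound, it is optimal.

5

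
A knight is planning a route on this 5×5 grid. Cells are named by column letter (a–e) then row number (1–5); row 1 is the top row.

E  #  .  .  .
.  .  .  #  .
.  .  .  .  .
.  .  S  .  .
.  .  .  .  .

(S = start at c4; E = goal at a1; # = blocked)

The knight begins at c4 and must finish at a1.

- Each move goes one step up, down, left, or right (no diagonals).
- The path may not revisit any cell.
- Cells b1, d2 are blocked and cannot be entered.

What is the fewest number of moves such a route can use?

5

The Manhattan distance from c4 to a1 is |4−1| + |3−1| = 5, so at least 5 moves are needed.
A route of 5 moves achieves this: c4 → c3 → c2 → b2 → a2 → a1.
Since 5 matches the lower bound, it is optimal.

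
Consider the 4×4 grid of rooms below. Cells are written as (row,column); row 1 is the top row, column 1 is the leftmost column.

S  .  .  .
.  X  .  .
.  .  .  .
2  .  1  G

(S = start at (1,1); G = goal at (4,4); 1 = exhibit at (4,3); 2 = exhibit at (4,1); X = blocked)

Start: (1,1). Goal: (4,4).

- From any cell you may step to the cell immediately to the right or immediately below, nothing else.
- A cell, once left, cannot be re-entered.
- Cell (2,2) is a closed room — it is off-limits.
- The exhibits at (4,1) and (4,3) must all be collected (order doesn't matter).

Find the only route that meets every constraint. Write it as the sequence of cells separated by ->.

(1,1) -> (2,1) -> (3,1) -> (4,1) -> (4,2) -> (4,3) -> (4,4)

Moves only go right or down, so the column and row indices never decrease.
Route from (1,1): 3× down (reaching (4,1)), 3× right (reaching (4,4)) — 6 moves in all.
Check: all required cells visited.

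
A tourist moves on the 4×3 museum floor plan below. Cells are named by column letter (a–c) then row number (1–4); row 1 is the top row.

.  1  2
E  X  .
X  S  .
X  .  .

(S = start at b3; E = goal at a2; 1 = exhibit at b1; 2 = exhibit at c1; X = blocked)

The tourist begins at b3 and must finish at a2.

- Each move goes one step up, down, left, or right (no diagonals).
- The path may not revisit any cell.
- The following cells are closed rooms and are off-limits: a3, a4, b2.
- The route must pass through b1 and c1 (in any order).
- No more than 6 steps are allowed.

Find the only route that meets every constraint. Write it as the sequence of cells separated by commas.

b3, c3, c2, c1, b1, a1, a2

Any route must reach b1 and c1 and still end at a2 within 6 moves, so the order of the required stops is forced.
Route from b3: right 1 to c3, up 2 to c1, left 2 to a1, down 1 to a2 — 6 moves in all.
Check: all required cells visited; 6 ≤ 6 moves.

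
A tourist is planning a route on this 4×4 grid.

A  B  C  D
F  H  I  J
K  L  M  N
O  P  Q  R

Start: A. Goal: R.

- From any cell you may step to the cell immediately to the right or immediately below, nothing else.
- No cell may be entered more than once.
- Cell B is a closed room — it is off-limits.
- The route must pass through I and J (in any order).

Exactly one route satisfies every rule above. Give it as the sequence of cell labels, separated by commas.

A, F, H, I, J, N, R

Moves only go right or down, so the column and row indices never decrease.
Route from A: down to F, 3× right (reaching J), 2× down (reaching R) — 6 moves in all.
Check: all required cells visited.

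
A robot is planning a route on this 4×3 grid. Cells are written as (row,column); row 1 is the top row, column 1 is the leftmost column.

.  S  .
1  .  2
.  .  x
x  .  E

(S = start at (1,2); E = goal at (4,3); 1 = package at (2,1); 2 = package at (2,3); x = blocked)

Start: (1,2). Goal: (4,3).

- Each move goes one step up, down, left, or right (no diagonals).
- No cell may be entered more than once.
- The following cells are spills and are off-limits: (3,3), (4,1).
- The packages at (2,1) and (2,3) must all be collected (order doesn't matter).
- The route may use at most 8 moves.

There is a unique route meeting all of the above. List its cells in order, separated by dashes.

Any route must reach (2,1) and (2,3) and still end at (4,3) within 8 moves, so the order of the required stops is forced.
Route from (1,2): right to (1,3), down to (2,3), 2× left (reaching (2,1)), down to (3,1), right to (3,2), down to (4,2), right to (4,3) — 8 moves in all.
Check: all required cells visited; 8 ≤ 8 moves.

(1,2) - (1,3) - (2,3) - (2,2) - (2,1) - (3,1) - (3,2) - (4,2) - (4,3)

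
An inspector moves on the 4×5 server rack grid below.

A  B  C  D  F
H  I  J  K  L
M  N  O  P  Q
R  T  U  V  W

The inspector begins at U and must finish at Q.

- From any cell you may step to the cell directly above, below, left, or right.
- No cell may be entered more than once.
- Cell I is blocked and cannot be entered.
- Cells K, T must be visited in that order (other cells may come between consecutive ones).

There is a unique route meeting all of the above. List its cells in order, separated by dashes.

U - V - P - K - J - O - N - T - R - M - H - A - B - C - D - F - L - Q

The waypoints must appear in the order K, T, with no cell reused.
Route from U: right to V, 2× up (reaching K), left to J, down to O, left to N, down to T, left to R, 3× up (reaching A), 4× right (reaching F), 2× down (reaching Q) — 17 moves in all.
Check: order respected (K at step 3, T at step 7).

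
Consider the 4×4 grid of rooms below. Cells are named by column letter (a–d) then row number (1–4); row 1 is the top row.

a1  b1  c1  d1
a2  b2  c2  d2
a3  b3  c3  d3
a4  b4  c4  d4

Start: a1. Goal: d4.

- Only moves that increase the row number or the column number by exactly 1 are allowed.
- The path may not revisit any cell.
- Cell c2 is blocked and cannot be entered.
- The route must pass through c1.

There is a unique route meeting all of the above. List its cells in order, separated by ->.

a1 -> b1 -> c1 -> d1 -> d2 -> d3 -> d4

Moves only go right or down, so the column and row indices never decrease.
Route from a1: right 3 to d1, down 3 to d4 — 6 moves in all.
Check: all required cells visited.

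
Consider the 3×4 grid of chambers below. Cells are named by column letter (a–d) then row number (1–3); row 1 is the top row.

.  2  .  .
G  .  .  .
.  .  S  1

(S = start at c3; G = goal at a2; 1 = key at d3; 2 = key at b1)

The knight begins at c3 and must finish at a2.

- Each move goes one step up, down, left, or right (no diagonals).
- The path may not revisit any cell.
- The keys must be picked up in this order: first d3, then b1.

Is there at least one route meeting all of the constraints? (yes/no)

One route that works: c3 → d3 → d2 → d1 → c1 → b1 → b2 → a2.

yes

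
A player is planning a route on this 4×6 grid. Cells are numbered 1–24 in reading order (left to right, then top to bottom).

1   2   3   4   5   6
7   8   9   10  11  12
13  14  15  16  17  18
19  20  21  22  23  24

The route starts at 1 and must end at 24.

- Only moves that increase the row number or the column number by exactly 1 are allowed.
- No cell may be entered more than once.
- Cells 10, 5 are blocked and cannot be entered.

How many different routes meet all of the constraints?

28

A right/down-only route from 1 to 24 makes exactly 3 down-moves and 5 right-moves in some order.
With no other constraints that would be C(8,3) = 56 routes.
Subtract routes through each blocked cell (inclusion–exclusion for overlaps): − through 5: 4 − through 10: 24 → 28.
That gives 28 routes.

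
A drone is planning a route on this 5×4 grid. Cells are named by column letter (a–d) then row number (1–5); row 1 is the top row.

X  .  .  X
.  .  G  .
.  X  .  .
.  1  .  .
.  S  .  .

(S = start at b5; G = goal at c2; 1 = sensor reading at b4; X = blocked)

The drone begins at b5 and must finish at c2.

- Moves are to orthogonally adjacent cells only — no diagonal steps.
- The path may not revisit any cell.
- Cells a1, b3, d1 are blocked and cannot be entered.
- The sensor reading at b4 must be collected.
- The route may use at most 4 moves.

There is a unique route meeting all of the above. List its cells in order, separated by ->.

b5 -> b4 -> c4 -> c3 -> c2

The 4-move cap with required stops at b4 leaves no slack for detours.
Route from b5: up 1 to b4, right 1 to c4, up 2 to c2 — 4 moves in all.
Check: all required cells visited; 4 ≤ 4 moves.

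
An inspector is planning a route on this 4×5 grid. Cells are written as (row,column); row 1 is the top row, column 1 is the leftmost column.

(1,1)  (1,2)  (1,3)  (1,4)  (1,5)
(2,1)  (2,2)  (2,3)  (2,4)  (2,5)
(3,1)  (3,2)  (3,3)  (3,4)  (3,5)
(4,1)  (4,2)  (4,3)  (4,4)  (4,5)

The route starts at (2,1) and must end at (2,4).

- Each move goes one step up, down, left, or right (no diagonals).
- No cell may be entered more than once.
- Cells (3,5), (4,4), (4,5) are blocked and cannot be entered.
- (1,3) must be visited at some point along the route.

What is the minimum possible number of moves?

Any route passes through (1,3) somewhere between (2,1) and (2,4). Summing Manhattan distances along the two legs ((2,1) → (1,3) → (2,4)) gives a lower bound of 3 + 2 = 5 moves.
A route of 5 moves achieves this: (2,1) → (1,1) → (1,2) → (1,3) → (2,3) → (2,4).
Since 5 matches the lower bound, it is optimal.

5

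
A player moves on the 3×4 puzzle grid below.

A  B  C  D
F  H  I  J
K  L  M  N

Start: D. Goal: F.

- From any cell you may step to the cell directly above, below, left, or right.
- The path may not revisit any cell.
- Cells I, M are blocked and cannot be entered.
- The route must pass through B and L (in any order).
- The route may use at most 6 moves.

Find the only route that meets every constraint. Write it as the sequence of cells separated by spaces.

The budget equals the shortest possible length, so every move has to be on a shortest route through the required cells.
Route from D: 2× left (reaching B), 2× down (reaching L), left to K, up to F — 6 moves in all.
Check: all required cells visited; 6 ≤ 6 moves.

D C B H L K F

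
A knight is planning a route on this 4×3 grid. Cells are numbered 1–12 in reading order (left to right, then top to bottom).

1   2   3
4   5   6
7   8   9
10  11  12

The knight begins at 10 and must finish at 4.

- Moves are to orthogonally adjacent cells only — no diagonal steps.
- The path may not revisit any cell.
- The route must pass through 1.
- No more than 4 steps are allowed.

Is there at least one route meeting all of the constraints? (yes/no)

Exhausting the options from 10, every branch either would have to re-enter a cell already used, runs past the 4-move limit, or reaches the goal with a constraint still unmet.

no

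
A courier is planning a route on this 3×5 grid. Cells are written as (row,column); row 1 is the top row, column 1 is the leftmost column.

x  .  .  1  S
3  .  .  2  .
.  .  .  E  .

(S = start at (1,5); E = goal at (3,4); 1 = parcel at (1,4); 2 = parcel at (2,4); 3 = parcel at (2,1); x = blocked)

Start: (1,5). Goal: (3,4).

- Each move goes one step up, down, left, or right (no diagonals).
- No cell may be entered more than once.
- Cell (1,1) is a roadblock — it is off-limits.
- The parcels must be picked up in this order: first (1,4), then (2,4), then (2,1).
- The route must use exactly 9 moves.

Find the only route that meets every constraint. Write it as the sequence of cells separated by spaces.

(1,5) (1,4) (2,4) (2,3) (2,2) (2,1) (3,1) (3,2) (3,3) (3,4)

The waypoints must appear in the order (1,4), (2,4), (2,1), with no cell reused.
Route from (1,5): left 1 to (1,4), down 1 to (2,4), left 3 to (2,1), down 1 to (3,1), right 3 to (3,4) — 9 moves in all.
Check: order respected (1 at step 1, 2 at step 2, 3 at step 5); 9 moves as required.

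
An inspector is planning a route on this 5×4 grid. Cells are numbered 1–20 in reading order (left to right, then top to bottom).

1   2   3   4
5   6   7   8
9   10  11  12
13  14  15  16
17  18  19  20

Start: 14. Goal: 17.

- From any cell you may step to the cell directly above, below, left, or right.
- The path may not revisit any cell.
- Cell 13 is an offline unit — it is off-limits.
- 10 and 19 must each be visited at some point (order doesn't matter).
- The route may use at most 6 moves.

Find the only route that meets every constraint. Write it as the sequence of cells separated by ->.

14 -> 10 -> 11 -> 15 -> 19 -> 18 -> 17

Any route must reach 10 and 19 and still end at 17 within 6 moves, so the order of the required stops is forced.
Route from 14: up to 10, right to 11, 2× down (reaching 19), 2× left (reaching 17) — 6 moves in all.
Check: all required cells visited; 6 ≤ 6 moves.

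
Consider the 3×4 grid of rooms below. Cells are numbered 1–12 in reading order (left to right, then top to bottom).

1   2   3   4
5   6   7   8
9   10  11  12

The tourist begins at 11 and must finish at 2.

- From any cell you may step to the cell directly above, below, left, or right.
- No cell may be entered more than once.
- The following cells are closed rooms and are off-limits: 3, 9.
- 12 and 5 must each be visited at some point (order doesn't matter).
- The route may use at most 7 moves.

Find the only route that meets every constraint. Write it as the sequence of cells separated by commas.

11, 12, 8, 7, 6, 5, 1, 2

The 7-move cap with required stops at 12, 5 leaves no slack for detours.
Route from 11: right 1 to 12, up 1 to 8, left 3 to 5, up 1 to 1, right 1 to 2 — 7 moves in all.
Check: all required cells visited; 7 ≤ 7 moves.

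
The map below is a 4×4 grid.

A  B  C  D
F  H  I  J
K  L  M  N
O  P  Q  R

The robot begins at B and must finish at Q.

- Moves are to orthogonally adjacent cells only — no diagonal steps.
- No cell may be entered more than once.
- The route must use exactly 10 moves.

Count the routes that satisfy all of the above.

28

Need simple routes of exactly 10 moves from B to Q (Manhattan distance 4, so 3 moves are spent on a detour and 3 undoing it).
Branch systematically from the start, pruning whenever the remaining move budget drops below the Manhattan distance to Q or differs from it in parity. Grouping the completions by first move — via H: 5; via A: 11; via C: 12 — and summing: 5 + 11 + 12 = 28.
That gives 28 routes.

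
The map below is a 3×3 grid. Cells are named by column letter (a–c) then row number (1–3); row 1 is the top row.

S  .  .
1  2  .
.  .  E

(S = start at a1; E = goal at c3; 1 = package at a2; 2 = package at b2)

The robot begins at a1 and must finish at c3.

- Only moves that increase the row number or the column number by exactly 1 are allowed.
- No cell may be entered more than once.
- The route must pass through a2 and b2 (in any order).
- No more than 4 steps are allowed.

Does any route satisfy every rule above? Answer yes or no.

yes

One route that works: a1 → a2 → b2 → b3 → c3.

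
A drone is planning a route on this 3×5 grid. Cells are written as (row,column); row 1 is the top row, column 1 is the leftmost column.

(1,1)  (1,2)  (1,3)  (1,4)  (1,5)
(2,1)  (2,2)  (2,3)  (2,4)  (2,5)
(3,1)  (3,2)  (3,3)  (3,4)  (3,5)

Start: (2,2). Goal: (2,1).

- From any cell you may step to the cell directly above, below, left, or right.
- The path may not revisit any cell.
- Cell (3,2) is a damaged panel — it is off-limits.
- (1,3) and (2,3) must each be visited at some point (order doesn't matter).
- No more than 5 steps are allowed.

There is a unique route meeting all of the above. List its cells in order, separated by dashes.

The budget equals the shortest possible length, so every move has to be on a shortest route through the required cells.
Route from (2,2): right to (2,3), up to (1,3), 2× left (reaching (1,1)), down to (2,1) — 5 moves in all.
Check: all required cells visited; 5 ≤ 5 moves.

(2,2) - (2,3) - (1,3) - (1,2) - (1,1) - (2,1)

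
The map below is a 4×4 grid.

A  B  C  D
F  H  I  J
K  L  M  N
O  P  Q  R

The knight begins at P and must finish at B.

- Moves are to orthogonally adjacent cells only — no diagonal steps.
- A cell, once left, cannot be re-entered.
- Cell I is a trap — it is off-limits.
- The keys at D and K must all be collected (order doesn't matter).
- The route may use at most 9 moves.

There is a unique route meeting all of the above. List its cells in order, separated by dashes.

The 9-move cap with required stops at D, K leaves no slack for detours.
Route from P: left to O, up to K, 3× right (reaching N), 2× up (reaching D), 2× left (reaching B) — 9 moves in all.
Check: all required cells visited; 9 ≤ 9 moves.

P - O - K - L - M - N - J - D - C - B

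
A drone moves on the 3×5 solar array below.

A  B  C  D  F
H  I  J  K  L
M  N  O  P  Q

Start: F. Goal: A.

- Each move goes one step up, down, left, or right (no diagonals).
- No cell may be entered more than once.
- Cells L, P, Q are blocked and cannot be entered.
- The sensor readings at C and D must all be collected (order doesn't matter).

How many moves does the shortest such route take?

Any route passes through C and D in some order between F and A. Summing Manhattan distances along each leg and taking the cheapest ordering (F → D → C → A) gives a lower bound of 1 + 1 + 2 = 4 moves.
A route of 4 moves achieves this: F → D → C → B → A.
Since 4 matches the lower bound, it is optimal.

4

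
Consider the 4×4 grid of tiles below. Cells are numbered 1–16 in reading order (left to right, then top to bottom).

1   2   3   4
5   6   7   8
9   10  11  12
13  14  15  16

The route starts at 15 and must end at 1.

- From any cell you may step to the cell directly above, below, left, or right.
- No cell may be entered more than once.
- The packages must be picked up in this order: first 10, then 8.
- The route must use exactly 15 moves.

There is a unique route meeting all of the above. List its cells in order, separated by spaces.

The waypoints must appear in the order 10, 8, with no cell reused.
Route from 15: right to 16, up to 12, 2× left (reaching 10), down to 14, left to 13, 2× up (reaching 5), 3× right (reaching 8), up to 4, 3× left (reaching 1) — 15 moves in all.
Check: order respected (10 at step 4, 8 at step 11); 15 moves as required.

15 16 12 11 10 14 13 9 5 6 7 8 4 3 2 1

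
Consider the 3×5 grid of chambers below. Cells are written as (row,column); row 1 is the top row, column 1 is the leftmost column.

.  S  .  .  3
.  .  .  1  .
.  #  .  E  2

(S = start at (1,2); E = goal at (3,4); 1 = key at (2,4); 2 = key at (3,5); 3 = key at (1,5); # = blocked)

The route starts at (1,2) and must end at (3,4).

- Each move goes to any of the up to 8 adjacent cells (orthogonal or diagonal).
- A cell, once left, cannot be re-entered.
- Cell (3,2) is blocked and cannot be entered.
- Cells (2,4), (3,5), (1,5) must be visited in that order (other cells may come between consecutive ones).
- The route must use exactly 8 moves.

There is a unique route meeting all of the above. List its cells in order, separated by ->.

(1,2) -> (1,3) -> (2,4) -> (3,5) -> (2,5) -> (1,5) -> (1,4) -> (2,3) -> (3,4)

The waypoints must appear in the order (2,4), (3,5), (1,5), with no cell reused.
Route from (1,2): right 1 to (1,3), down-right 2 to (3,5), up 2 to (1,5), left 1 to (1,4), down-left 1 to (2,3), down-right 1 to (3,4) — 8 moves in all.
Check: order respected (1 at step 2, 2 at step 3, 3 at step 5); 8 moves as required.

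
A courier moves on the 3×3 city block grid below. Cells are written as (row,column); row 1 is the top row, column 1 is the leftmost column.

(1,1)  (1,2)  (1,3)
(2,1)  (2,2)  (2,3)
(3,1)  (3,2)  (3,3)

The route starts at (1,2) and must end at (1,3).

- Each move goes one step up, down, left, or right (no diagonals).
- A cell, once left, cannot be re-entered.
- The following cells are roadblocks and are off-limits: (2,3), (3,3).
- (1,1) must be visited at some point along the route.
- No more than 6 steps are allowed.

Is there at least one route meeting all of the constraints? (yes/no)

no

Every way from (1,1) onward to (1,3) runs back through (1,2), which the route has already used — so it cannot be completed without a revisit.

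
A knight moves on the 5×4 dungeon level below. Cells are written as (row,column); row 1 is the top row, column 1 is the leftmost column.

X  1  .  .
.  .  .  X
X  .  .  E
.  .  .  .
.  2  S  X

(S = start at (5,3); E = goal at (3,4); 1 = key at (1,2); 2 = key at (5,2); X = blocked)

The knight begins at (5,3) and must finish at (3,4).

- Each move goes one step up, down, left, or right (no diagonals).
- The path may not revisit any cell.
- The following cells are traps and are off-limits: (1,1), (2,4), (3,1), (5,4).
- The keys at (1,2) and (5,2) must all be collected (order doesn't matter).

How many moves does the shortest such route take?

Any route passes through (1,2) and (5,2) in some order between (5,3) and (3,4). Summing Manhattan distances along each leg and taking the cheapest ordering ((5,3) → (5,2) → (1,2) → (3,4)) gives a lower bound of 1 + 4 + 4 = 9 moves.
A route of 9 moves achieves this: (5,3) → (5,2) → (4,2) → (3,2) → (2,2) → (1,2) → (1,3) → (2,3) → (3,3) → (3,4).
Since 9 matches the lower bound, it is optimal.

9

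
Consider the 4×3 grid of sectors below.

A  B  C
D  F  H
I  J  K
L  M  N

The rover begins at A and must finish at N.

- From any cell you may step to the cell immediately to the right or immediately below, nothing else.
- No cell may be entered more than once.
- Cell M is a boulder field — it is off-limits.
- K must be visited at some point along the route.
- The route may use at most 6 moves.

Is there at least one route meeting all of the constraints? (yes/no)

One route that works: A → D → I → J → K → N.

yes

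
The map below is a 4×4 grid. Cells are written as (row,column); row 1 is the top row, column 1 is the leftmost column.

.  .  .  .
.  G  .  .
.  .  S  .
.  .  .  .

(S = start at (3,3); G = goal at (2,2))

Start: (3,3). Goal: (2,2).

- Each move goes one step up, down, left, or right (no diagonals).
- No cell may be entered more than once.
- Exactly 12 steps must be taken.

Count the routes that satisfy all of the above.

Need simple routes of exactly 12 moves from (3,3) to (2,2) (Manhattan distance 2, so 5 moves are spent on a detour and 5 undoing it).
Branch systematically from the start, pruning whenever the remaining move budget drops below the Manhattan distance to (2,2) or differs from it in parity. Grouping the completions by first move — via (2,3): 6; via (4,3): 4; via (3,2): 6; via (3,4): 4 — and summing: 6 + 4 + 6 + 4 = 20.
That gives 20 routes.

20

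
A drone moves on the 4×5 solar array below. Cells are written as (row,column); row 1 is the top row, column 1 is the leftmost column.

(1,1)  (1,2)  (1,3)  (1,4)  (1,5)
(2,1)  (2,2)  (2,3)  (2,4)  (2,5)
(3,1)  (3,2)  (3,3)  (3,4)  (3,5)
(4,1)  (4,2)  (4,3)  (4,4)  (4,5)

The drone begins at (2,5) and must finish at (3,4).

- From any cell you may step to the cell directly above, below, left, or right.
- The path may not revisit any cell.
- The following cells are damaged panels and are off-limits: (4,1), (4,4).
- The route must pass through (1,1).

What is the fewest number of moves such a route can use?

10

Any route passes through (1,1) somewhere between (2,5) and (3,4). Summing Manhattan distances along the two legs ((2,5) → (1,1) → (3,4)) gives a lower bound of 5 + 5 = 10 moves.
A route of 10 moves achieves this: (2,5) → (1,5) → (1,4) → (1,3) → (1,2) → (1,1) → (2,1) → (3,1) → (3,2) → (3,3) → (3,4).
Since 10 matches the lower bound, it is optimal.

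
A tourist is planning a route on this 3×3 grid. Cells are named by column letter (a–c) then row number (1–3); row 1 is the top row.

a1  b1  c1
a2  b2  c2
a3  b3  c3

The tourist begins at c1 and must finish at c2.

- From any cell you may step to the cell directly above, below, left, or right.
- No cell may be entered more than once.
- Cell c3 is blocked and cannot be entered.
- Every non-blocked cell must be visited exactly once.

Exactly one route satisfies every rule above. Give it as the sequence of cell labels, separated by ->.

c1 -> b1 -> a1 -> a2 -> a3 -> b3 -> b2 -> c2

Need to visit all 8 open cells exactly once, starting at c1 and ending at c2.
Cell b3 has only two open neighbours (b2 and a3), so the path must pass straight through it: one of those is the cell it's entered from and the other is where it exits.
Route from c1: 2× left (reaching a1), 2× down (reaching a3), right to b3, up to b2, right to c2 — 7 moves in all.
Check: all 8 open cells covered.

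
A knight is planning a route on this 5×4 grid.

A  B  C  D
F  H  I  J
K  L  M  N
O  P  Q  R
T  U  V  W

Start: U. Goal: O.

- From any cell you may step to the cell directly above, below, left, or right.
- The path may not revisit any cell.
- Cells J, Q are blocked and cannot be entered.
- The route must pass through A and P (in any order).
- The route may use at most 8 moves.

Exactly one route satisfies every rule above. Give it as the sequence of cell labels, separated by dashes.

U - P - L - H - B - A - F - K - O

The 8-move cap with required stops at A, P leaves no slack for detours.
Route from U: up 4 to B, left 1 to A, down 3 to O — 8 moves in all.
Check: all required cells visited; 8 ≤ 8 moves.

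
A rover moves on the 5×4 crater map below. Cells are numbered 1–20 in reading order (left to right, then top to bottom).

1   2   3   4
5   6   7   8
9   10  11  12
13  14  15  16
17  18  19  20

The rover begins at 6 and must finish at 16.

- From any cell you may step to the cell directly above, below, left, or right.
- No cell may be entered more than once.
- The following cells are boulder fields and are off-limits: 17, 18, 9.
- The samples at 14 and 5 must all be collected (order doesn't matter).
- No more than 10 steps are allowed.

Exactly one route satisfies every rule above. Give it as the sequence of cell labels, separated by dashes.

6 - 5 - 1 - 2 - 3 - 7 - 11 - 10 - 14 - 15 - 16

Any route must reach 14 and 5 and still end at 16 within 10 moves, so the order of the required stops is forced.
Route from 6: left to 5, up to 1, 2× right (reaching 3), 2× down (reaching 11), left to 10, down to 14, 2× right (reaching 16) — 10 moves in all.
Check: all required cells visited; 10 ≤ 10 moves.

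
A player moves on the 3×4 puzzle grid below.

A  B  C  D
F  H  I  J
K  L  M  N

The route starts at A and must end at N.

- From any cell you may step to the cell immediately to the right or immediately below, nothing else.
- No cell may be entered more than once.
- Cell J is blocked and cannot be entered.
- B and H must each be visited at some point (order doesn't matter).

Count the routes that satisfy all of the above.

2

A right/down-only route from A to N makes exactly 2 down-moves and 3 right-moves in some order.
With no other constraints that would be C(5,2) = 10 routes.
A monotone route can only reach the required cells in the order B, H, so split there and multiply the segment counts (each segment already excludes blocked cells): A→B: 1; B→H: 1; H→N: 2; product = 2.
That gives 2 routes.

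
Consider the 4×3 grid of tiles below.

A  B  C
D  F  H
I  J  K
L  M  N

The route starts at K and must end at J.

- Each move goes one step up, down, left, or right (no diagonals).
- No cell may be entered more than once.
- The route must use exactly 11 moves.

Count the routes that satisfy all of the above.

Need simple routes of exactly 11 moves from K to J (Manhattan distance 1, so 5 moves are spent on a detour and 5 undoing it).
Enumerating: K N M L I D A B C H F J.
That gives 1 route.

1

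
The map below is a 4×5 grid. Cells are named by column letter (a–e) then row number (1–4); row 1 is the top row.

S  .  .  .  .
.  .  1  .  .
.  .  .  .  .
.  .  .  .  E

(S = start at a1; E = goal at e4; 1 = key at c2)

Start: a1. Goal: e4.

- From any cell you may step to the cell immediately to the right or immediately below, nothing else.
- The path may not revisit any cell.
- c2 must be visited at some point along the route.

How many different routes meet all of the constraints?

A right/down-only route from a1 to e4 makes exactly 3 down-moves and 4 right-moves in some order.
With no other constraints that would be C(7,3) = 35 routes.
Split at c2 and multiply the segment counts: a1→c2: 3; c2→e4: 6; product = 18.
That gives 18 routes.

18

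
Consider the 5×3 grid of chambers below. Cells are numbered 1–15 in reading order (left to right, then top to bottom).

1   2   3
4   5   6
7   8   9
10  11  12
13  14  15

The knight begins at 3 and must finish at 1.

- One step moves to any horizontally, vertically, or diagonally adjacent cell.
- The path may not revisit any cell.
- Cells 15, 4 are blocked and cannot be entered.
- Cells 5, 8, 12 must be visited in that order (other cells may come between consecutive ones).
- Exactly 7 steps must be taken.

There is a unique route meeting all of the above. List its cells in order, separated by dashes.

3 - 5 - 8 - 12 - 9 - 6 - 2 - 1

The waypoints must appear in the order 5, 8, 12, with no cell reused.
Route from 3: down-left to 5, down to 8, down-right to 12, 2× up (reaching 6), up-left to 2, left to 1 — 7 moves in all.
Check: order respected (5 at step 1, 8 at step 2, 12 at step 3); 7 moves as required.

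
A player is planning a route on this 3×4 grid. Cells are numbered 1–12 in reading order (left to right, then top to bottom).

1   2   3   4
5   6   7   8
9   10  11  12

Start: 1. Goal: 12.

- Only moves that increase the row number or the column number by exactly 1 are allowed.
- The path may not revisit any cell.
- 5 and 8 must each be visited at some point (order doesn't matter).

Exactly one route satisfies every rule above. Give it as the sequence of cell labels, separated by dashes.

Moves only go right or down, so the column and row indices never decrease.
Route from 1: down 1 to 5, right 3 to 8, down 1 to 12 — 5 moves in all.
Check: all required cells visited.

1 - 5 - 6 - 7 - 8 - 12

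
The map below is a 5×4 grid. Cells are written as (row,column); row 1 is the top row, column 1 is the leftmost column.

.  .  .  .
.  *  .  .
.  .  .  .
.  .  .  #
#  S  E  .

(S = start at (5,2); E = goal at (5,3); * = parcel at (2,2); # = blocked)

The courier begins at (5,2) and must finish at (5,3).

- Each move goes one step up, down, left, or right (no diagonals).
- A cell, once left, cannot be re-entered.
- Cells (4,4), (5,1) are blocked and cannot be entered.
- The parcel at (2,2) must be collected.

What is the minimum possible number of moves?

Any route passes through (2,2) somewhere between (5,2) and (5,3). Summing Manhattan distances along the two legs ((5,2) → (2,2) → (5,3)) gives a lower bound of 3 + 4 = 7 moves.
A route of 7 moves achieves this: (5,2) → (4,2) → (3,2) → (2,2) → (2,3) → (3,3) → (4,3) → (5,3).
Since 7 matches the lower bound, it is optimal.

7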